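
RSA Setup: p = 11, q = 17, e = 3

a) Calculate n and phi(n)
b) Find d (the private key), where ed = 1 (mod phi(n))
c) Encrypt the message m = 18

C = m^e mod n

Step 1: n = 11 * 17 = 187.
Step 2: phi(n) = (11-1)(17-1) = 10 * 16 = 160.
Step 3: Find d = 3^(-1) mod 160 = 107.
  Verify: 3 * 107 = 321 = 1 (mod 160).
Step 4: C = 18^3 mod 187 = 35.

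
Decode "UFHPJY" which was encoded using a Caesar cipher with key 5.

Step 1: Reverse the shift by subtracting 5 from each letter position.
  U (position 20) -> position (20-5) mod 26 = 15 -> P
  F (position 5) -> position (5-5) mod 26 = 0 -> A
  H (position 7) -> position (7-5) mod 26 = 2 -> C
  P (position 15) -> position (15-5) mod 26 = 10 -> K
  J (position 9) -> position (9-5) mod 26 = 4 -> E
  Y (position 24) -> position (24-5) mod 26 = 19 -> T
Decrypted message: PACKET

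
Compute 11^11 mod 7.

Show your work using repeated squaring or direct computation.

Step 1: Compute 11^11 mod 7 step by step, reducing modulo 7 at each step.
  11^1 mod 7 = 4
  11^2 mod 7 = (4 * 11) mod 7 = 2
  11^3 mod 7 = (2 * 11) mod 7 = 1
  11^4 mod 7 = (1 * 11) mod 7 = 4
  11^5 mod 7 = (4 * 11) mod 7 = 2
  11^6 mod 7 = (2 * 11) mod 7 = 1
  11^7 mod 7 = (1 * 11) mod 7 = 4
  11^8 mod 7 = (4 * 11) mod 7 = 2
  11^9 mod 7 = (2 * 11) mod 7 = 1
  11^10 mod 7 = (1 * 11) mod 7 = 4
  11^11 mod 7 = (4 * 11) mod 7 = 2
Step 2: Result = 2.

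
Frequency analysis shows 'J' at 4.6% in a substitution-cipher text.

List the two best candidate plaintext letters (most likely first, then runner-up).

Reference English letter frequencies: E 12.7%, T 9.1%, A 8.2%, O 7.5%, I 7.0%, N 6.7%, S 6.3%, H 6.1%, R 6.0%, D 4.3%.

Step 1: Observed frequency of 'J' is 4.6%.
Step 2: Compute distances to each reference frequency and sort:
  D (4.3%): difference = 0.3% <-- BEST
  R (6.0%): difference = 1.4% <-- RUNNER-UP
  H (6.1%): difference = 1.5%
  S (6.3%): difference = 1.7%
  N (6.7%): difference = 2.1%
Step 3: Most likely is 'D' (4.3%, diff 0.3%); second most likely is 'R' (6.0%, diff 1.4%).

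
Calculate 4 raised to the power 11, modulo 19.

Step 1: Compute 4^11 mod 19 step by step, reducing modulo 19 at each step.
  4^1 mod 19 = 4
  4^2 mod 19 = (4 * 4) mod 19 = 16
  4^3 mod 19 = (16 * 4) mod 19 = 7
  4^4 mod 19 = (7 * 4) mod 19 = 9
  4^5 mod 19 = (9 * 4) mod 19 = 17
  4^6 mod 19 = (17 * 4) mod 19 = 11
  4^7 mod 19 = (11 * 4) mod 19 = 6
  4^8 mod 19 = (6 * 4) mod 19 = 5
  4^9 mod 19 = (5 * 4) mod 19 = 1
  4^10 mod 19 = (1 * 4) mod 19 = 4
  4^11 mod 19 = (4 * 4) mod 19 = 16
Step 2: Result = 16.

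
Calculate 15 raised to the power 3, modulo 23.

Step 1: Compute 15^3 mod 23 step by step, reducing modulo 23 at each step.
  15^1 mod 23 = 15
  15^2 mod 23 = (15 * 15) mod 23 = 18
  15^3 mod 23 = (18 * 15) mod 23 = 17
Step 2: Result = 17.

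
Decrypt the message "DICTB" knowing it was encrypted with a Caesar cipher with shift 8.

Step 1: Reverse the shift by subtracting 8 from each letter position.
  D (position 3) -> position (3-8) mod 26 = 21 -> V
  I (position 8) -> position (8-8) mod 26 = 0 -> A
  C (position 2) -> position (2-8) mod 26 = 20 -> U
  T (position 19) -> position (19-8) mod 26 = 11 -> L
  B (position 1) -> position (1-8) mod 26 = 19 -> T
Decrypted message: VAULT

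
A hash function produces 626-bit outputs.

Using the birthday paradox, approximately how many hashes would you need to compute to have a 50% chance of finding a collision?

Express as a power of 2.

Step 1: The birthday paradox gives collision probability ~50% after sqrt(2^n) = 2^(n/2) hashes.
Step 2: For 626-bit output: 2^(626/2) = 2^313.
Step 3: Approximately 2^313 hash computations needed.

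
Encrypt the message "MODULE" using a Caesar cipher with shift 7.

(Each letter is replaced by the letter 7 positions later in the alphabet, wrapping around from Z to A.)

Step 1: For each letter, shift forward by 7 positions (mod 26).
  M (position 12) -> position (12+7) mod 26 = 19 -> T
  O (position 14) -> position (14+7) mod 26 = 21 -> V
  D (position 3) -> position (3+7) mod 26 = 10 -> K
  U (position 20) -> position (20+7) mod 26 = 1 -> B
  L (position 11) -> position (11+7) mod 26 = 18 -> S
  E (position 4) -> position (4+7) mod 26 = 11 -> L
Result: TVKBSL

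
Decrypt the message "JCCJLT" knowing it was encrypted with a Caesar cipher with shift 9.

Step 1: Reverse the shift by subtracting 9 from each letter position.
  J (position 9) -> position (9-9) mod 26 = 0 -> A
  C (position 2) -> position (2-9) mod 26 = 19 -> T
  C (position 2) -> position (2-9) mod 26 = 19 -> T
  J (position 9) -> position (9-9) mod 26 = 0 -> A
  L (position 11) -> position (11-9) mod 26 = 2 -> C
  T (position 19) -> position (19-9) mod 26 = 10 -> K
Decrypted message: ATTACK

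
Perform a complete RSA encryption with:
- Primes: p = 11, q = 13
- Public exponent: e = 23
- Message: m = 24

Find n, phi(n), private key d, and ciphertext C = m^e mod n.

Step 1: n = 11 * 13 = 143.
Step 2: phi(n) = (11-1)(13-1) = 10 * 12 = 120.
Step 3: Find d = 23^(-1) mod 120 = 47.
  Verify: 23 * 47 = 1081 = 1 (mod 120).
Step 4: C = 24^23 mod 143 = 19.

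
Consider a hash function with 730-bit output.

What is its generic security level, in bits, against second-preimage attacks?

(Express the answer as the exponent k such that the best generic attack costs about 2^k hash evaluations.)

Step 1: The hash has a 730-bit output.
Step 2: Second-preimage resistance means: given a specific input x, it should be infeasible to find a different y with h(y) = h(x).
With a 730-bit output, a generic search for a second preimage costs about 2^730 evaluations (each trial matches the fixed target with probability 2^-730).
Step 3: Security level = 730 bits.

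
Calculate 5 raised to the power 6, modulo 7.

Step 1: Compute 5^6 mod 7 step by step, reducing modulo 7 at each step.
  5^1 mod 7 = 5
  5^2 mod 7 = (5 * 5) mod 7 = 4
  5^3 mod 7 = (4 * 5) mod 7 = 6
  5^4 mod 7 = (6 * 5) mod 7 = 2
  5^5 mod 7 = (2 * 5) mod 7 = 3
  5^6 mod 7 = (3 * 5) mod 7 = 1
Step 2: Result = 1.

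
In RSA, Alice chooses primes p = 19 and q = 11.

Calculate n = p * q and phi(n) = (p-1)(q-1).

Step 1: n = p * q = 19 * 11 = 209.
Step 2: phi(n) = (p-1)(q-1) = 18 * 10 = 180.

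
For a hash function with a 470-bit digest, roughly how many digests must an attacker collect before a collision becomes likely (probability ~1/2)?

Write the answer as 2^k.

Step 1: The birthday paradox gives collision probability ~50% after sqrt(2^n) = 2^(n/2) hashes.
Step 2: For 470-bit output: 2^(470/2) = 2^235.
Step 3: Approximately 2^235 hash computations needed.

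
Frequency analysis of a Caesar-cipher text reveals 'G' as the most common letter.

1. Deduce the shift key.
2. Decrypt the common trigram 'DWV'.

Step 1: In English, 'E' is the most frequent letter (12.7%).
Step 2: The most frequent ciphertext letter is 'G' (position 6).
Step 3: Shift = (6 - 4) mod 26 = 2.
Step 4: Decrypt 'DWV' by shifting back 2:
  D -> B
  W -> U
  V -> T
Step 5: 'DWV' decrypts to 'BUT'.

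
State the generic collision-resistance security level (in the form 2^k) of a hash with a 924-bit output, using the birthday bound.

Step 1: The birthday paradox gives collision probability ~50% after sqrt(2^n) = 2^(n/2) hashes.
Step 2: For 924-bit output: 2^(924/2) = 2^462.
Step 3: Approximately 2^462 hash computations needed.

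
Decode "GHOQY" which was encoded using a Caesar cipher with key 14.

Step 1: Reverse the shift by subtracting 14 from each letter position.
  G (position 6) -> position (6-14) mod 26 = 18 -> S
  H (position 7) -> position (7-14) mod 26 = 19 -> T
  O (position 14) -> position (14-14) mod 26 = 0 -> A
  Q (position 16) -> position (16-14) mod 26 = 2 -> C
  Y (position 24) -> position (24-14) mod 26 = 10 -> K
Decrypted message: STACK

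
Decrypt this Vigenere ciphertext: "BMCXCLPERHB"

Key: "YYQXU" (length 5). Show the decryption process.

Step 1: Key 'YYQXU' has length 5. Extended key: YYQXUYYQXUY
Step 2: Decrypt each position:
  B(1) - Y(24) = 3 = D
  M(12) - Y(24) = 14 = O
  C(2) - Q(16) = 12 = M
  X(23) - X(23) = 0 = A
  C(2) - U(20) = 8 = I
  L(11) - Y(24) = 13 = N
  P(15) - Y(24) = 17 = R
  E(4) - Q(16) = 14 = O
  R(17) - X(23) = 20 = U
  H(7) - U(20) = 13 = N
  B(1) - Y(24) = 3 = D
Plaintext: DOMAINROUND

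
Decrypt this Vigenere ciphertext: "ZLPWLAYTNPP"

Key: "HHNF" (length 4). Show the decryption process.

Step 1: Key 'HHNF' has length 4. Extended key: HHNFHHNFHHN
Step 2: Decrypt each position:
  Z(25) - H(7) = 18 = S
  L(11) - H(7) = 4 = E
  P(15) - N(13) = 2 = C
  W(22) - F(5) = 17 = R
  L(11) - H(7) = 4 = E
  A(0) - H(7) = 19 = T
  Y(24) - N(13) = 11 = L
  T(19) - F(5) = 14 = O
  N(13) - H(7) = 6 = G
  P(15) - H(7) = 8 = I
  P(15) - N(13) = 2 = C
Plaintext: SECRETLOGIC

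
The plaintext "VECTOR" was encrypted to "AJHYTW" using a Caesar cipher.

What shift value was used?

Step 1: Compare first letters: V (position 21) -> A (position 0).
Step 2: Shift = (0 - 21) mod 26 = 5.
The shift value is 5.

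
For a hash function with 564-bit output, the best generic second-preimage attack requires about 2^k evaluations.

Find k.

Step 1: The hash has a 564-bit output.
Step 2: Second-preimage resistance means: given a specific input x, it should be infeasible to find a different y with h(y) = h(x).
With a 564-bit output, a generic search for a second preimage costs about 2^564 evaluations (each trial matches the fixed target with probability 2^-564).
Step 3: Security level = 564 bits.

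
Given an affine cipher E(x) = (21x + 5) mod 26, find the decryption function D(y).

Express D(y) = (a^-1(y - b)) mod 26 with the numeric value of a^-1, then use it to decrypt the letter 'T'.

Step 1: Find a^-1, the modular inverse of 21 mod 26.
Step 2: We need 21 * a^-1 = 1 (mod 26).
Step 3: 21 * 5 = 105 = 4 * 26 + 1, so a^-1 = 5.
Step 4: D(y) = 5(y - 5) mod 26.
Step 5: Apply to 'T' (y = 19): D(19) = 5 * (19 - 5) mod 26 = 5 * 14 mod 26 = 18 -> 'S'.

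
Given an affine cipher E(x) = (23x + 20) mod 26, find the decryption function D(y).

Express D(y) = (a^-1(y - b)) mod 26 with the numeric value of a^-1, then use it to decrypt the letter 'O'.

Step 1: Find a^-1, the modular inverse of 23 mod 26.
Step 2: We need 23 * a^-1 = 1 (mod 26).
Step 3: 23 * 17 = 391 = 15 * 26 + 1, so a^-1 = 17.
Step 4: D(y) = 17(y - 20) mod 26.
Step 5: Apply to 'O' (y = 14): D(14) = 17 * (14 - 20) mod 26 = 17 * -6 mod 26 = 2 -> 'C'.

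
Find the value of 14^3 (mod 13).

Step 1: Compute 14^3 mod 13 step by step, reducing modulo 13 at each step.
  14^1 mod 13 = 1
  14^2 mod 13 = (1 * 14) mod 13 = 1
  14^3 mod 13 = (1 * 14) mod 13 = 1
Step 2: Result = 1.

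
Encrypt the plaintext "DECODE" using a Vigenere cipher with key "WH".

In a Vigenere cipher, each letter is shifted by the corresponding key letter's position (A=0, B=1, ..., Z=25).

Step 1: Repeat key to match plaintext length:
  Plaintext: DECODE
  Key:       WHWHWH
Step 2: Encrypt each letter:
  D(3) + W(22) = (3+22) mod 26 = 25 = Z
  E(4) + H(7) = (4+7) mod 26 = 11 = L
  C(2) + W(22) = (2+22) mod 26 = 24 = Y
  O(14) + H(7) = (14+7) mod 26 = 21 = V
  D(3) + W(22) = (3+22) mod 26 = 25 = Z
  E(4) + H(7) = (4+7) mod 26 = 11 = L
Ciphertext: ZLYVZL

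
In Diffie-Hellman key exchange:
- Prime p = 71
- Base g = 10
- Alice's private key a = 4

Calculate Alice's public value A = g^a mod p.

Step 1: A = g^a mod p = 10^4 mod 71.
  10^1 mod 71 = 10
  10^2 mod 71 = (10 * 10) mod 71 = 29
  10^3 mod 71 = (29 * 10) mod 71 = 6
  10^4 mod 71 = (6 * 10) mod 71 = 60
Result: A = 60.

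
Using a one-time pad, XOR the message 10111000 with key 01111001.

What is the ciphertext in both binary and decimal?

Step 1: Write out the XOR operation bit by bit:
  Message: 10111000
  Key:     01111001
  XOR:     11000001
Step 2: Convert to decimal: 11000001 = 193.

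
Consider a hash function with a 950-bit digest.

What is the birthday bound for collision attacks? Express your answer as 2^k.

Step 1: The birthday paradox gives collision probability ~50% after sqrt(2^n) = 2^(n/2) hashes.
Step 2: For 950-bit output: 2^(950/2) = 2^475.
Step 3: Approximately 2^475 hash computations needed.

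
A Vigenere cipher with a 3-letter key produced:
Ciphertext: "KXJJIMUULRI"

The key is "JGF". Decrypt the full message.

Step 1: Key 'JGF' has length 3. Extended key: JGFJGFJGFJG
Step 2: Decrypt each position:
  K(10) - J(9) = 1 = B
  X(23) - G(6) = 17 = R
  J(9) - F(5) = 4 = E
  J(9) - J(9) = 0 = A
  I(8) - G(6) = 2 = C
  M(12) - F(5) = 7 = H
  U(20) - J(9) = 11 = L
  U(20) - G(6) = 14 = O
  L(11) - F(5) = 6 = G
  R(17) - J(9) = 8 = I
  I(8) - G(6) = 2 = C
Plaintext: BREACHLOGIC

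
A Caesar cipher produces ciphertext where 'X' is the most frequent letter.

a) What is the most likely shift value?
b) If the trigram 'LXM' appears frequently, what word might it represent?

Step 1: In English, 'E' is the most frequent letter (12.7%).
Step 2: The most frequent ciphertext letter is 'X' (position 23).
Step 3: Shift = (23 - 4) mod 26 = 19.
Step 4: Decrypt 'LXM' by shifting back 19:
  L -> S
  X -> E
  M -> T
Step 5: 'LXM' decrypts to 'SET'.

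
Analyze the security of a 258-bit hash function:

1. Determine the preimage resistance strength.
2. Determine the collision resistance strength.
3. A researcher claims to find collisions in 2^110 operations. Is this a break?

Step 1: Preimage resistance requires brute-force of 2^258 operations.
Step 2: Collision resistance (birthday bound) = 2^(258/2) = 2^129.
Step 3: The claimed attack costs 2^110 operations.
Step 4: Since 2^110 < 2^129, the claimed attack beats the generic birthday bound, so collision resistance is broken.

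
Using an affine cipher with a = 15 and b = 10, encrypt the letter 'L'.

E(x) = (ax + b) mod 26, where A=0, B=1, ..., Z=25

Step 1: Convert 'L' to number: x = 11.
Step 2: E(11) = (15 * 11 + 10) mod 26 = 175 mod 26 = 19.
Step 3: Convert 19 back to letter: T.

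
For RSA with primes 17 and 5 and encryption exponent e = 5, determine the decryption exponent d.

Step 1: n = 17 * 5 = 85.
Step 2: phi(n) = 16 * 4 = 64.
Step 3: Find d such that 5 * d = 1 (mod 64).
Step 4: d = 5^(-1) mod 64 = 13.
Verification: 5 * 13 = 65 = 1 * 64 + 1.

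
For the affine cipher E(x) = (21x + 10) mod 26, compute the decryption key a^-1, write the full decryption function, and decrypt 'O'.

Step 1: Find a^-1, the modular inverse of 21 mod 26.
Step 2: We need 21 * a^-1 = 1 (mod 26).
Step 3: 21 * 5 = 105 = 4 * 26 + 1, so a^-1 = 5.
Step 4: D(y) = 5(y - 10) mod 26.
Step 5: Apply to 'O' (y = 14): D(14) = 5 * (14 - 10) mod 26 = 5 * 4 mod 26 = 20 -> 'U'.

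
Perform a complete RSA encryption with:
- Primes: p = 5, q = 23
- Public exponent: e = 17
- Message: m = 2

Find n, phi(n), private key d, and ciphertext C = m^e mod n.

Step 1: n = 5 * 23 = 115.
Step 2: phi(n) = (5-1)(23-1) = 4 * 22 = 88.
Step 3: Find d = 17^(-1) mod 88 = 57.
  Verify: 17 * 57 = 969 = 1 (mod 88).
Step 4: C = 2^17 mod 115 = 87.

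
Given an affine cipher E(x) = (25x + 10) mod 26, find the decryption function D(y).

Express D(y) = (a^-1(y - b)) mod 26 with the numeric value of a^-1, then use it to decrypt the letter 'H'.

Step 1: Find a^-1, the modular inverse of 25 mod 26.
Step 2: We need 25 * a^-1 = 1 (mod 26).
Step 3: 25 * 25 = 625 = 24 * 26 + 1, so a^-1 = 25.
Step 4: D(y) = 25(y - 10) mod 26.
Step 5: Apply to 'H' (y = 7): D(7) = 25 * (7 - 10) mod 26 = 25 * -3 mod 26 = 3 -> 'D'.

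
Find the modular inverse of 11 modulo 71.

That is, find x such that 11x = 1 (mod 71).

Step 1: We need x such that 11 * x = 1 (mod 71).
Step 2: Using the extended Euclidean algorithm or trial:
  11 * 13 = 143 = 2 * 71 + 1.
Step 3: Since 143 mod 71 = 1, the inverse is x = 13.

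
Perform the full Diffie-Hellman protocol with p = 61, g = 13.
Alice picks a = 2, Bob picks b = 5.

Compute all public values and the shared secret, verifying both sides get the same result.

Step 1: A = g^a mod p = 13^2 mod 61 = 47.
Step 2: B = g^b mod p = 13^5 mod 61 = 47.
Step 3: Alice computes s = B^a mod p = 47^2 mod 61 = 13.
Step 4: Bob computes s = A^b mod p = 47^5 mod 61 = 13.
Both sides agree: shared secret = 13.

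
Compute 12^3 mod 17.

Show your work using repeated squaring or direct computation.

Step 1: Compute 12^3 mod 17 step by step, reducing modulo 17 at each step.
  12^1 mod 17 = 12
  12^2 mod 17 = (12 * 12) mod 17 = 8
  12^3 mod 17 = (8 * 12) mod 17 = 11
Step 2: Result = 11.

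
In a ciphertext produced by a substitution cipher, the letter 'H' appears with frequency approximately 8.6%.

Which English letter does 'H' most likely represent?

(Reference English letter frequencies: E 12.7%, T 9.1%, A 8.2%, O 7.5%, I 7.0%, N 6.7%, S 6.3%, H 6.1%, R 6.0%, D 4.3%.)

Step 1: The observed frequency is 8.6%.
Step 2: Compare with English frequencies:
  E: 12.7% (difference: 4.1%)
  T: 9.1% (difference: 0.5%)
  A: 8.2% (difference: 0.4%) <-- closest
  O: 7.5% (difference: 1.1%)
  I: 7.0% (difference: 1.6%)
  N: 6.7% (difference: 1.9%)
  S: 6.3% (difference: 2.3%)
  H: 6.1% (difference: 2.5%)
  R: 6.0% (difference: 2.6%)
  D: 4.3% (difference: 4.3%)
Step 3: 'H' most likely represents 'A' (frequency 8.2%).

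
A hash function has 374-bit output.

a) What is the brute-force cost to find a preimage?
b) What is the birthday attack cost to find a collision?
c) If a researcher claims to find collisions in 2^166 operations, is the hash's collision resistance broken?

Step 1: Preimage resistance requires brute-force of 2^374 operations.
Step 2: Collision resistance (birthday bound) = 2^(374/2) = 2^187.
Step 3: The claimed attack costs 2^166 operations.
Step 4: Since 2^166 < 2^187, the claimed attack beats the generic birthday bound, so collision resistance is broken.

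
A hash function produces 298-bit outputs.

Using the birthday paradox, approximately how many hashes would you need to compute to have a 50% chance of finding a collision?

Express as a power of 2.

Step 1: The birthday paradox gives collision probability ~50% after sqrt(2^n) = 2^(n/2) hashes.
Step 2: For 298-bit output: 2^(298/2) = 2^149.
Step 3: Approximately 2^149 hash computations needed.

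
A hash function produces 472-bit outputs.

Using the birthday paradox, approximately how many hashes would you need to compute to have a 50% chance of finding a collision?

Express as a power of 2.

Step 1: The birthday paradox gives collision probability ~50% after sqrt(2^n) = 2^(n/2) hashes.
Step 2: For 472-bit output: 2^(472/2) = 2^236.
Step 3: Approximately 2^236 hash computations needed.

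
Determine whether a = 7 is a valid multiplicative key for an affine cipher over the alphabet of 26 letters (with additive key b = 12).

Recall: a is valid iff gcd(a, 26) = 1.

Step 1: Compute gcd(7, 26).
Step 2: gcd(7, 26) = 1.
Since gcd = 1, 7 is coprime with 26, so it is a valid key.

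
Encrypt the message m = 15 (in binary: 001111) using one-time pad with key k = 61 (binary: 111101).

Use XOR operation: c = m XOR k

Step 1: Write out the XOR operation bit by bit:
  Message: 001111
  Key:     111101
  XOR:     110010
Step 2: Convert to decimal: 110010 = 50.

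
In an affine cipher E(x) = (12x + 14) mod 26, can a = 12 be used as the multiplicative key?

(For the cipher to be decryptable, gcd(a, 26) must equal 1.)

Step 1: Compute gcd(12, 26).
Step 2: gcd(12, 26) = 2.
Since gcd = 2 != 1, 12 shares a common factor with 26, so it cannot be used.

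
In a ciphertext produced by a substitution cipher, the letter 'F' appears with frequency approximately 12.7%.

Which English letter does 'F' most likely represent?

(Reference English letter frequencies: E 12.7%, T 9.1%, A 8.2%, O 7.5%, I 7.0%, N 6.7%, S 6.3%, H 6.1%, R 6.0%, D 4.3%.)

Step 1: The observed frequency is 12.7%.
Step 2: Compare with English frequencies:
  E: 12.7% (difference: 0.0%) <-- closest
  T: 9.1% (difference: 3.6%)
  A: 8.2% (difference: 4.5%)
  O: 7.5% (difference: 5.2%)
  I: 7.0% (difference: 5.7%)
  N: 6.7% (difference: 6.0%)
  S: 6.3% (difference: 6.4%)
  H: 6.1% (difference: 6.6%)
  R: 6.0% (difference: 6.7%)
  D: 4.3% (difference: 8.4%)
Step 3: 'F' most likely represents 'E' (frequency 12.7%).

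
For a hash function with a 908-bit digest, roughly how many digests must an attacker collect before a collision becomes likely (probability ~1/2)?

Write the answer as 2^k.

Step 1: The birthday paradox gives collision probability ~50% after sqrt(2^n) = 2^(n/2) hashes.
Step 2: For 908-bit output: 2^(908/2) = 2^454.
Step 3: Approximately 2^454 hash computations needed.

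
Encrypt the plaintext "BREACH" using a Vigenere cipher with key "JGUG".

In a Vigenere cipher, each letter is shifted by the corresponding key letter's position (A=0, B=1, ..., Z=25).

Step 1: Repeat key to match plaintext length:
  Plaintext: BREACH
  Key:       JGUGJG
Step 2: Encrypt each letter:
  B(1) + J(9) = (1+9) mod 26 = 10 = K
  R(17) + G(6) = (17+6) mod 26 = 23 = X
  E(4) + U(20) = (4+20) mod 26 = 24 = Y
  A(0) + G(6) = (0+6) mod 26 = 6 = G
  C(2) + J(9) = (2+9) mod 26 = 11 = L
  H(7) + G(6) = (7+6) mod 26 = 13 = N
Ciphertext: KXYGLN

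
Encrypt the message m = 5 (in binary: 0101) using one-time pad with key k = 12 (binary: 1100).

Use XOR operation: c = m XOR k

Step 1: Write out the XOR operation bit by bit:
  Message: 0101
  Key:     1100
  XOR:     1001
Step 2: Convert to decimal: 1001 = 9.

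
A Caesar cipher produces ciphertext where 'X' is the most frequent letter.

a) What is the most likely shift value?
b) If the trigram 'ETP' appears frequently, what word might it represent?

Step 1: In English, 'E' is the most frequent letter (12.7%).
Step 2: The most frequent ciphertext letter is 'X' (position 23).
Step 3: Shift = (23 - 4) mod 26 = 19.
Step 4: Decrypt 'ETP' by shifting back 19:
  E -> L
  T -> A
  P -> W
Step 5: 'ETP' decrypts to 'LAW'.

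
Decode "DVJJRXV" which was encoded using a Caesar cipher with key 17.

Step 1: Reverse the shift by subtracting 17 from each letter position.
  D (position 3) -> position (3-17) mod 26 = 12 -> M
  V (position 21) -> position (21-17) mod 26 = 4 -> E
  J (position 9) -> position (9-17) mod 26 = 18 -> S
  J (position 9) -> position (9-17) mod 26 = 18 -> S
  R (position 17) -> position (17-17) mod 26 = 0 -> A
  X (position 23) -> position (23-17) mod 26 = 6 -> G
  V (position 21) -> position (21-17) mod 26 = 4 -> E
Decrypted message: MESSAGE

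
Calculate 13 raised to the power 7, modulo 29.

Step 1: Compute 13^7 mod 29 step by step, reducing modulo 29 at each step.
  13^1 mod 29 = 13
  13^2 mod 29 = (13 * 13) mod 29 = 24
  13^3 mod 29 = (24 * 13) mod 29 = 22
  13^4 mod 29 = (22 * 13) mod 29 = 25
  13^5 mod 29 = (25 * 13) mod 29 = 6
  13^6 mod 29 = (6 * 13) mod 29 = 20
  13^7 mod 29 = (20 * 13) mod 29 = 28
Step 2: Result = 28.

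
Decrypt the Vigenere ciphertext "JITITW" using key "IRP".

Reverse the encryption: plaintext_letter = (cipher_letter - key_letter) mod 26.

Step 1: Extend key: IRPIRP
Step 2: Decrypt each letter (c - k) mod 26:
  J(9) - I(8) = (9-8) mod 26 = 1 = B
  I(8) - R(17) = (8-17) mod 26 = 17 = R
  T(19) - P(15) = (19-15) mod 26 = 4 = E
  I(8) - I(8) = (8-8) mod 26 = 0 = A
  T(19) - R(17) = (19-17) mod 26 = 2 = C
  W(22) - P(15) = (22-15) mod 26 = 7 = H
Plaintext: BREACH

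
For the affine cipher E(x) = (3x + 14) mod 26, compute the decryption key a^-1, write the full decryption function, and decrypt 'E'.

Step 1: Find a^-1, the modular inverse of 3 mod 26.
Step 2: We need 3 * a^-1 = 1 (mod 26).
Step 3: 3 * 9 = 27 = 1 * 26 + 1, so a^-1 = 9.
Step 4: D(y) = 9(y - 14) mod 26.
Step 5: Apply to 'E' (y = 4): D(4) = 9 * (4 - 14) mod 26 = 9 * -10 mod 26 = 14 -> 'O'.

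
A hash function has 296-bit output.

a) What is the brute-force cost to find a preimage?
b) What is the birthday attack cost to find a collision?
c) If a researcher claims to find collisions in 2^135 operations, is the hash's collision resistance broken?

Step 1: Preimage resistance requires brute-force of 2^296 operations.
Step 2: Collision resistance (birthday bound) = 2^(296/2) = 2^148.
Step 3: The claimed attack costs 2^135 operations.
Step 4: Since 2^135 < 2^148, the claimed attack beats the generic birthday bound, so collision resistance is broken.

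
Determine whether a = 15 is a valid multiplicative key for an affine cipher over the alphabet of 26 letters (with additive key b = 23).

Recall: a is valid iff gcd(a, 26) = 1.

Step 1: Compute gcd(15, 26).
Step 2: gcd(15, 26) = 1.
Since gcd = 1, 15 is coprime with 26, so it is a valid key.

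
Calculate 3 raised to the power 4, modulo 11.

Step 1: Compute 3^4 mod 11 step by step, reducing modulo 11 at each step.
  3^1 mod 11 = 3
  3^2 mod 11 = (3 * 3) mod 11 = 9
  3^3 mod 11 = (9 * 3) mod 11 = 5
  3^4 mod 11 = (5 * 3) mod 11 = 4
Step 2: Result = 4.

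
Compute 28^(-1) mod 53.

Step 1: We need x such that 28 * x = 1 (mod 53).
Step 2: Using the extended Euclidean algorithm or trial:
  28 * 36 = 1008 = 19 * 53 + 1.
Step 3: Since 1008 mod 53 = 1, the inverse is x = 36.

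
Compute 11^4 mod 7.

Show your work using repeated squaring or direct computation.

Step 1: Compute 11^4 mod 7 step by step, reducing modulo 7 at each step.
  11^1 mod 7 = 4
  11^2 mod 7 = (4 * 11) mod 7 = 2
  11^3 mod 7 = (2 * 11) mod 7 = 1
  11^4 mod 7 = (1 * 11) mod 7 = 4
Step 2: Result = 4.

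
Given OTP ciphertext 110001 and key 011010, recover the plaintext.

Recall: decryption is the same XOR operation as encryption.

Step 1: XOR ciphertext with key:
  Ciphertext: 110001
  Key:        011010
  XOR:        101011
Step 2: Plaintext = 101011 = 43 in decimal.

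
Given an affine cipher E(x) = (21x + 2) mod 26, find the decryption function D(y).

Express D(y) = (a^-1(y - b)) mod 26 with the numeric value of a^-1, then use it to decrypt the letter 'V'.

Step 1: Find a^-1, the modular inverse of 21 mod 26.
Step 2: We need 21 * a^-1 = 1 (mod 26).
Step 3: 21 * 5 = 105 = 4 * 26 + 1, so a^-1 = 5.
Step 4: D(y) = 5(y - 2) mod 26.
Step 5: Apply to 'V' (y = 21): D(21) = 5 * (21 - 2) mod 26 = 5 * 19 mod 26 = 17 -> 'R'.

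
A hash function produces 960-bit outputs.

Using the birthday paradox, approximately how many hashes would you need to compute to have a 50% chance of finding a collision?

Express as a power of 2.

Step 1: The birthday paradox gives collision probability ~50% after sqrt(2^n) = 2^(n/2) hashes.
Step 2: For 960-bit output: 2^(960/2) = 2^480.
Step 3: Approximately 2^480 hash computations needed.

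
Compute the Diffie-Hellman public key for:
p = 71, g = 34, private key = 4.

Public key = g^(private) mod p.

Step 1: A = g^a mod p = 34^4 mod 71.
  34^1 mod 71 = 34
  34^2 mod 71 = (34 * 34) mod 71 = 20
  34^3 mod 71 = (20 * 34) mod 71 = 41
  34^4 mod 71 = (41 * 34) mod 71 = 45
Result: A = 45.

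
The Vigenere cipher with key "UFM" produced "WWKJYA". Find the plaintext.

Step 1: Extend key: UFMUFM
Step 2: Decrypt each letter (c - k) mod 26:
  W(22) - U(20) = (22-20) mod 26 = 2 = C
  W(22) - F(5) = (22-5) mod 26 = 17 = R
  K(10) - M(12) = (10-12) mod 26 = 24 = Y
  J(9) - U(20) = (9-20) mod 26 = 15 = P
  Y(24) - F(5) = (24-5) mod 26 = 19 = T
  A(0) - M(12) = (0-12) mod 26 = 14 = O
Plaintext: CRYPTO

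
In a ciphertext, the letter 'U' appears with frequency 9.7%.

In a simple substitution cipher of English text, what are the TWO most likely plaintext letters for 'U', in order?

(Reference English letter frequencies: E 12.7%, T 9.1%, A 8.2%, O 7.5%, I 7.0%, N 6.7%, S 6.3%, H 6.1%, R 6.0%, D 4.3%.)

Step 1: Observed frequency of 'U' is 9.7%.
Step 2: Compute distances to each reference frequency and sort:
  T (9.1%): difference = 0.6% <-- BEST
  A (8.2%): difference = 1.5% <-- RUNNER-UP
  O (7.5%): difference = 2.2%
  I (7.0%): difference = 2.7%
  N (6.7%): difference = 3.0%
Step 3: Most likely is 'T' (9.1%, diff 0.6%); second most likely is 'A' (8.2%, diff 1.5%).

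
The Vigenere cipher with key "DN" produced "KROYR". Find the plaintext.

Step 1: Extend key: DNDND
Step 2: Decrypt each letter (c - k) mod 26:
  K(10) - D(3) = (10-3) mod 26 = 7 = H
  R(17) - N(13) = (17-13) mod 26 = 4 = E
  O(14) - D(3) = (14-3) mod 26 = 11 = L
  Y(24) - N(13) = (24-13) mod 26 = 11 = L
  R(17) - D(3) = (17-3) mod 26 = 14 = O
Plaintext: HELLO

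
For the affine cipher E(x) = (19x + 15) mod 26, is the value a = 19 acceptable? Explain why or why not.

Step 1: Compute gcd(19, 26).
Step 2: gcd(19, 26) = 1.
Since gcd = 1, 19 is coprime with 26, so it is a valid key.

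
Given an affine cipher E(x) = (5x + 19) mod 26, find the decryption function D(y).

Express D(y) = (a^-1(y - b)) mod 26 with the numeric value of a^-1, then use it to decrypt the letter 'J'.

Step 1: Find a^-1, the modular inverse of 5 mod 26.
Step 2: We need 5 * a^-1 = 1 (mod 26).
Step 3: 5 * 21 = 105 = 4 * 26 + 1, so a^-1 = 21.
Step 4: D(y) = 21(y - 19) mod 26.
Step 5: Apply to 'J' (y = 9): D(9) = 21 * (9 - 19) mod 26 = 21 * -10 mod 26 = 24 -> 'Y'.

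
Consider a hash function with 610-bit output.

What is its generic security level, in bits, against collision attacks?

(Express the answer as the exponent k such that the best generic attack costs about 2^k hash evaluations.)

Step 1: The hash has a 610-bit output.
Step 2: Collision resistance means it should be infeasible to find any x != y with h(x) = h(y).
By the birthday bound, a generic collision search succeeds after about sqrt(2^610) = 2^(610/2) = 2^305 evaluations.
Step 3: Security level = 305 bits.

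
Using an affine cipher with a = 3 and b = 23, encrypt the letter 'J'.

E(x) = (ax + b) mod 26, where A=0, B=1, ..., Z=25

Step 1: Convert 'J' to number: x = 9.
Step 2: E(9) = (3 * 9 + 23) mod 26 = 50 mod 26 = 24.
Step 3: Convert 24 back to letter: Y.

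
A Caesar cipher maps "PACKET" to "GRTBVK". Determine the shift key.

Step 1: Compare first letters: P (position 15) -> G (position 6).
Step 2: Shift = (6 - 15) mod 26 = 17.
The shift value is 17.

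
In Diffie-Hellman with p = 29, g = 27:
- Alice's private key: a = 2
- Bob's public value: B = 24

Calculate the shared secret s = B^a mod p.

Step 1: s = B^a mod p = 24^2 mod 29.
  24^1 mod 29 = 24
  24^2 mod 29 = (24 * 24) mod 29 = 25
Result: shared secret = 25.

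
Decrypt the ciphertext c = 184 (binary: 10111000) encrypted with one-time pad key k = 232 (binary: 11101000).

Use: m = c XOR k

Step 1: XOR ciphertext with key:
  Ciphertext: 10111000
  Key:        11101000
  XOR:        01010000
Step 2: Plaintext = 01010000 = 80 in decimal.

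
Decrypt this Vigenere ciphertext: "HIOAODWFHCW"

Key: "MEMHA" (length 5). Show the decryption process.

Step 1: Key 'MEMHA' has length 5. Extended key: MEMHAMEMHAM
Step 2: Decrypt each position:
  H(7) - M(12) = 21 = V
  I(8) - E(4) = 4 = E
  O(14) - M(12) = 2 = C
  A(0) - H(7) = 19 = T
  O(14) - A(0) = 14 = O
  D(3) - M(12) = 17 = R
  W(22) - E(4) = 18 = S
  F(5) - M(12) = 19 = T
  H(7) - H(7) = 0 = A
  C(2) - A(0) = 2 = C
  W(22) - M(12) = 10 = K
Plaintext: VECTORSTACK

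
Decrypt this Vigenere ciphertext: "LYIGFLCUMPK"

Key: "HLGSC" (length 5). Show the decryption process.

Step 1: Key 'HLGSC' has length 5. Extended key: HLGSCHLGSCH
Step 2: Decrypt each position:
  L(11) - H(7) = 4 = E
  Y(24) - L(11) = 13 = N
  I(8) - G(6) = 2 = C
  G(6) - S(18) = 14 = O
  F(5) - C(2) = 3 = D
  L(11) - H(7) = 4 = E
  C(2) - L(11) = 17 = R
  U(20) - G(6) = 14 = O
  M(12) - S(18) = 20 = U
  P(15) - C(2) = 13 = N
  K(10) - H(7) = 3 = D
Plaintext: ENCODEROUND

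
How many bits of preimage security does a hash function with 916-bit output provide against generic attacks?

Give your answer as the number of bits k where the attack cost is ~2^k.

Step 1: The hash has a 916-bit output.
Step 2: Preimage resistance means: given a digest h(x), it should be infeasible to find any input that hashes to it.
With a 916-bit output there are 2^916 possible digests, so a generic brute-force preimage search costs about 2^916 evaluations.
Step 3: Security level = 916 bits.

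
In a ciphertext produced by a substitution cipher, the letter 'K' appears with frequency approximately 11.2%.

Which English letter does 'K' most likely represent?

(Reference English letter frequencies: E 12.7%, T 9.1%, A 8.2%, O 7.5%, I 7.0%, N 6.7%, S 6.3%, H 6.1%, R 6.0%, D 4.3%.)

Step 1: The observed frequency is 11.2%.
Step 2: Compare with English frequencies:
  E: 12.7% (difference: 1.5%) <-- closest
  T: 9.1% (difference: 2.1%)
  A: 8.2% (difference: 3.0%)
  O: 7.5% (difference: 3.7%)
  I: 7.0% (difference: 4.2%)
  N: 6.7% (difference: 4.5%)
  S: 6.3% (difference: 4.9%)
  H: 6.1% (difference: 5.1%)
  R: 6.0% (difference: 5.2%)
  D: 4.3% (difference: 6.9%)
Step 3: 'K' most likely represents 'E' (frequency 12.7%).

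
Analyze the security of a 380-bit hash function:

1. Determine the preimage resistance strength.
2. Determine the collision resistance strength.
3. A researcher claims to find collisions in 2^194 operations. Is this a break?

Step 1: Preimage resistance requires brute-force of 2^380 operations.
Step 2: Collision resistance (birthday bound) = 2^(380/2) = 2^190.
Step 3: The claimed attack costs 2^194 operations.
Step 4: Since 2^194 >= 2^190, the claimed attack is no faster than the generic birthday attack, so this does not break collision resistance.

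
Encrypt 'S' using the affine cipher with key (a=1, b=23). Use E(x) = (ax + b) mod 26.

Step 1: Convert 'S' to number: x = 18.
Step 2: E(18) = (1 * 18 + 23) mod 26 = 41 mod 26 = 15.
Step 3: Convert 15 back to letter: P.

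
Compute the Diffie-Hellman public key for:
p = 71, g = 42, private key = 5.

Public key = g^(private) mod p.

Step 1: A = g^a mod p = 42^5 mod 71.
  42^1 mod 71 = 42
  42^2 mod 71 = (42 * 42) mod 71 = 60
  42^3 mod 71 = (60 * 42) mod 71 = 35
  42^4 mod 71 = (35 * 42) mod 71 = 50
  42^5 mod 71 = (50 * 42) mod 71 = 41
Result: A = 41.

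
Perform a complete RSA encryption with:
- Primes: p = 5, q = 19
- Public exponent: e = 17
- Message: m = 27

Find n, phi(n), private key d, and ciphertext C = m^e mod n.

Step 1: n = 5 * 19 = 95.
Step 2: phi(n) = (5-1)(19-1) = 4 * 18 = 72.
Step 3: Find d = 17^(-1) mod 72 = 17.
  Verify: 17 * 17 = 289 = 1 (mod 72).
Step 4: C = 27^17 mod 95 = 12.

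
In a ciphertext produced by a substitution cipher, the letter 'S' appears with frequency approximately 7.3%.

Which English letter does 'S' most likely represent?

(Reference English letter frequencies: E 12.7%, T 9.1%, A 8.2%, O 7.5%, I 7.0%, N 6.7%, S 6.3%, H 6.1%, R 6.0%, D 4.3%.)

Step 1: The observed frequency is 7.3%.
Step 2: Compare with English frequencies:
  E: 12.7% (difference: 5.4%)
  T: 9.1% (difference: 1.8%)
  A: 8.2% (difference: 0.9%)
  O: 7.5% (difference: 0.2%) <-- closest
  I: 7.0% (difference: 0.3%)
  N: 6.7% (difference: 0.6%)
  S: 6.3% (difference: 1.0%)
  H: 6.1% (difference: 1.2%)
  R: 6.0% (difference: 1.3%)
  D: 4.3% (difference: 3.0%)
Step 3: 'S' most likely represents 'O' (frequency 7.5%).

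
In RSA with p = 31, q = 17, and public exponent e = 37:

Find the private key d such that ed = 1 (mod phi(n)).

Step 1: n = 31 * 17 = 527.
Step 2: phi(n) = 30 * 16 = 480.
Step 3: Find d such that 37 * d = 1 (mod 480).
Step 4: d = 37^(-1) mod 480 = 13.
Verification: 37 * 13 = 481 = 1 * 480 + 1.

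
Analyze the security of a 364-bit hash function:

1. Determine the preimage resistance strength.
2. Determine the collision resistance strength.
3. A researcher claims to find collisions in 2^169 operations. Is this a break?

Step 1: Preimage resistance requires brute-force of 2^364 operations.
Step 2: Collision resistance (birthday bound) = 2^(364/2) = 2^182.
Step 3: The claimed attack costs 2^169 operations.
Step 4: Since 2^169 < 2^182, the claimed attack beats the generic birthday bound, so collision resistance is broken.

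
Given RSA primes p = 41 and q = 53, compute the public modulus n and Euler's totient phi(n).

Step 1: n = p * q = 41 * 53 = 2173.
Step 2: phi(n) = (p-1)(q-1) = 40 * 52 = 2080.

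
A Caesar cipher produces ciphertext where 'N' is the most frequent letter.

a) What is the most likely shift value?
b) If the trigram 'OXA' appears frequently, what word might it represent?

Step 1: In English, 'E' is the most frequent letter (12.7%).
Step 2: The most frequent ciphertext letter is 'N' (position 13).
Step 3: Shift = (13 - 4) mod 26 = 9.
Step 4: Decrypt 'OXA' by shifting back 9:
  O -> F
  X -> O
  A -> R
Step 5: 'OXA' decrypts to 'FOR'.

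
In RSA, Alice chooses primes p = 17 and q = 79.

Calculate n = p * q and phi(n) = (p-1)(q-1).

Step 1: n = p * q = 17 * 79 = 1343.
Step 2: phi(n) = (p-1)(q-1) = 16 * 78 = 1248.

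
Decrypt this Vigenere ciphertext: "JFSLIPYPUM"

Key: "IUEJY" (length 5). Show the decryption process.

Step 1: Key 'IUEJY' has length 5. Extended key: IUEJYIUEJY
Step 2: Decrypt each position:
  J(9) - I(8) = 1 = B
  F(5) - U(20) = 11 = L
  S(18) - E(4) = 14 = O
  L(11) - J(9) = 2 = C
  I(8) - Y(24) = 10 = K
  P(15) - I(8) = 7 = H
  Y(24) - U(20) = 4 = E
  P(15) - E(4) = 11 = L
  U(20) - J(9) = 11 = L
  M(12) - Y(24) = 14 = O
Plaintext: BLOCKHELLO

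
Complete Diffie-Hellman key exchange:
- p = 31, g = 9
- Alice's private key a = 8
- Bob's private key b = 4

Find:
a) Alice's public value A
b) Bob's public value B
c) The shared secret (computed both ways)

Step 1: A = g^a mod p = 9^8 mod 31 = 28.
Step 2: B = g^b mod p = 9^4 mod 31 = 20.
Step 3: Alice computes s = B^a mod p = 20^8 mod 31 = 19.
Step 4: Bob computes s = A^b mod p = 28^4 mod 31 = 19.
Both sides agree: shared secret = 19.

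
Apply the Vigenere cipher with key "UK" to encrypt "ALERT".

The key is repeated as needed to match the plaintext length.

Step 1: Repeat key to match plaintext length:
  Plaintext: ALERT
  Key:       UKUKU
Step 2: Encrypt each letter:
  A(0) + U(20) = (0+20) mod 26 = 20 = U
  L(11) + K(10) = (11+10) mod 26 = 21 = V
  E(4) + U(20) = (4+20) mod 26 = 24 = Y
  R(17) + K(10) = (17+10) mod 26 = 1 = B
  T(19) + U(20) = (19+20) mod 26 = 13 = N
Ciphertext: UVYBN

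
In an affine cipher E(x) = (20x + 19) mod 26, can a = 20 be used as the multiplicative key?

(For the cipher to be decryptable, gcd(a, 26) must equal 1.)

Step 1: Compute gcd(20, 26).
Step 2: gcd(20, 26) = 2.
Since gcd = 2 != 1, 20 shares a common factor with 26, so it cannot be used.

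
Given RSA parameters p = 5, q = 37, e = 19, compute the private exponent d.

Step 1: n = 5 * 37 = 185.
Step 2: phi(n) = 4 * 36 = 144.
Step 3: Find d such that 19 * d = 1 (mod 144).
Step 4: d = 19^(-1) mod 144 = 91.
Verification: 19 * 91 = 1729 = 12 * 144 + 1.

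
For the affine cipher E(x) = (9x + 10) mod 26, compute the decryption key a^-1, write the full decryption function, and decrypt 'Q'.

Step 1: Find a^-1, the modular inverse of 9 mod 26.
Step 2: We need 9 * a^-1 = 1 (mod 26).
Step 3: 9 * 3 = 27 = 1 * 26 + 1, so a^-1 = 3.
Step 4: D(y) = 3(y - 10) mod 26.
Step 5: Apply to 'Q' (y = 16): D(16) = 3 * (16 - 10) mod 26 = 3 * 6 mod 26 = 18 -> 'S'.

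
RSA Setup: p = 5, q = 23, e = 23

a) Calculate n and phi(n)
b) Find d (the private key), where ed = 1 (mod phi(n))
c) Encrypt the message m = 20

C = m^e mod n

Step 1: n = 5 * 23 = 115.
Step 2: phi(n) = (5-1)(23-1) = 4 * 22 = 88.
Step 3: Find d = 23^(-1) mod 88 = 23.
  Verify: 23 * 23 = 529 = 1 (mod 88).
Step 4: C = 20^23 mod 115 = 20.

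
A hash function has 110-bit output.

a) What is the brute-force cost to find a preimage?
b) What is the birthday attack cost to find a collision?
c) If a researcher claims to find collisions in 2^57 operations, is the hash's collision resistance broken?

Step 1: Preimage resistance requires brute-force of 2^110 operations.
Step 2: Collision resistance (birthday bound) = 2^(110/2) = 2^55.
Step 3: The claimed attack costs 2^57 operations.
Step 4: Since 2^57 >= 2^55, the claimed attack is no faster than the generic birthday attack, so this does not break collision resistance.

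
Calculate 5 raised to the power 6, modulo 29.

Step 1: Compute 5^6 mod 29 step by step, reducing modulo 29 at each step.
  5^1 mod 29 = 5
  5^2 mod 29 = (5 * 5) mod 29 = 25
  5^3 mod 29 = (25 * 5) mod 29 = 9
  5^4 mod 29 = (9 * 5) mod 29 = 16
  5^5 mod 29 = (16 * 5) mod 29 = 22
  5^6 mod 29 = (22 * 5) mod 29 = 23
Step 2: Result = 23.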